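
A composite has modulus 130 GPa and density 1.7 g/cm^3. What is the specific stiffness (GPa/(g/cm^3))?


Specific stiffness = E/rho = 130/1.7 = 76.5 GPa/(g/cm^3)

76.5 GPa/(g/cm^3)


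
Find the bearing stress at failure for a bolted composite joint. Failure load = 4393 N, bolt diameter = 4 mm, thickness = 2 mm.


sigma_br = F/(d*h) = 4393/(4*2) = 549.1 MPa

549.1 MPa


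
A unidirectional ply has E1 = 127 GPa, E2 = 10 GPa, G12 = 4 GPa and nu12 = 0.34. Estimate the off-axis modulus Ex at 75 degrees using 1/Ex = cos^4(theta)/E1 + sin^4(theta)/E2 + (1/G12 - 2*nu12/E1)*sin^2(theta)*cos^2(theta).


cos^4(75) = 0.004487, sin^4(75) = 0.870513, sin^2(75)*cos^2(75) = 0.0625
1/G12 - 2*nu12/E1 = 1/4 - 2*0.34/127 = 0.244646 GPa^-1
1/Ex = 0.004487/127 + 0.870513/10 + 0.244646*0.0625 = 0.102377 GPa^-1
Ex = 9.77 GPa

9.77 GPa


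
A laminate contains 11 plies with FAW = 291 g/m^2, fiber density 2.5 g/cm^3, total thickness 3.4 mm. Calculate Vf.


Vf = n * FAW / (rho_f * h * 1000) = 11 * 291 / (2.5 * 3.4 * 1000) = 0.3766

0.3766


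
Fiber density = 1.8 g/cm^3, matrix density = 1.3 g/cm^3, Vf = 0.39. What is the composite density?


rho_c = rho_f*Vf + rho_m*(1-Vf) = 1.8*0.39 + 1.3*0.61 = 1.495 g/cm^3

1.495 g/cm^3


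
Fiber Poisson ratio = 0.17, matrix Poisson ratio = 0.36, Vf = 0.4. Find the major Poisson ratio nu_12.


nu_12 = nu_f*Vf + nu_m*(1-Vf) = 0.17*0.4 + 0.36*0.6 = 0.284

0.284


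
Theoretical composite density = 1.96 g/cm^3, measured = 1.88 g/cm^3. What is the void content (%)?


Void% = (rho_theo - rho_actual)/rho_theo * 100 = (1.96 - 1.88)/1.96 * 100 = 4.08%

4.08%


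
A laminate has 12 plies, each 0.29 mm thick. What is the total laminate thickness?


h = n * t_ply = 12 * 0.29 = 3.48 mm

3.48 mm


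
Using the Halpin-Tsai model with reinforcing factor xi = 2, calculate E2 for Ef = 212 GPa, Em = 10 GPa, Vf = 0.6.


eta = (Ef/Em - 1)/(Ef/Em + xi) = (21.2 - 1)/(21.2 + 2) = 0.8707
E2 = Em*(1+xi*eta*Vf)/(1-eta*Vf) = 42.82 GPa

42.82 GPa


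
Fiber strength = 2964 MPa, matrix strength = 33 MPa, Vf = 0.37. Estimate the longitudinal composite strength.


sigma_1 = sigma_f*Vf + sigma_m*(1-Vf) = 2964*0.37 + 33*0.63 = 1117.5 MPa

1117.5 MPa


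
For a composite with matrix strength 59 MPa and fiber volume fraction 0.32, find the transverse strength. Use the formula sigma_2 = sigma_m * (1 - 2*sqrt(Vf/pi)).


factor = 1 - 2*sqrt(0.32/pi) = 0.3617
sigma_2 = 59 * 0.3617 = 21.34 MPa

21.34 MPa


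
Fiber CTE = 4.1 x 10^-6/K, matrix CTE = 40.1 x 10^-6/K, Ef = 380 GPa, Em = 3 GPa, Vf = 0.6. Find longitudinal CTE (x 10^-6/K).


E1 = Ef*Vf + Em*(1-Vf) = 229.2
alpha_1 = (alpha_f*Ef*Vf + alpha_m*Em*(1-Vf))/E1 = 4.29 x 10^-6/K

4.29 x 10^-6/K


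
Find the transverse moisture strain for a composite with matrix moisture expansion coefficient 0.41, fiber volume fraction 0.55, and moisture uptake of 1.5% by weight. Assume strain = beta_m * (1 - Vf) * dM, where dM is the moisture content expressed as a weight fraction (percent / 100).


dM = 1.5/100 = 0.015
strain = beta_m * (1-Vf) * dM = 0.41 * 0.45 * 0.015 = 0.0027675

0.0027675


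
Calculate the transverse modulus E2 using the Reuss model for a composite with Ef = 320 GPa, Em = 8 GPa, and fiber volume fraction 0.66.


1/E2 = Vf/Ef + (1-Vf)/Em = 0.66/320 + 0.34/8
E2 = 22.44 GPa

22.44 GPa


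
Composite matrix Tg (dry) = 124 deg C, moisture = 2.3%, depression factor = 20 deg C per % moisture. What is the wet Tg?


Tg_wet = Tg_dry - k*moisture = 124 - 20*2.3 = 78.0 deg C

78.0 deg C


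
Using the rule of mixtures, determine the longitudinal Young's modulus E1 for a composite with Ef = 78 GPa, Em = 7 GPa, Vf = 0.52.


E1 = Ef*Vf + Em*(1-Vf) = 78*0.52 + 7*0.48 = 43.92 GPa

43.92 GPa


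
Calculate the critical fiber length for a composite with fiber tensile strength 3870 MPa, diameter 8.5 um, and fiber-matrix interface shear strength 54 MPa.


Lc = sigma_f * d / (2 * tau_i) = 3870 * 8.5 / (2 * 54) = 304.6 um

304.6 um


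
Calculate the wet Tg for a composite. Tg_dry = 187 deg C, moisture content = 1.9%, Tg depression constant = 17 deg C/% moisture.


Tg_wet = Tg_dry - k*moisture = 187 - 17*1.9 = 154.7 deg C

154.7 deg C


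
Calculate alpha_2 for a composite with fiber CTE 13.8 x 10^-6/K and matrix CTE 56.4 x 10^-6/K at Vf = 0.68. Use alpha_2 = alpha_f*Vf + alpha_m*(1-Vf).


alpha_2 = alpha_f*Vf + alpha_m*(1-Vf) = 13.8*0.68 + 56.4*0.32 = 27.4 x 10^-6/K

27.4 x 10^-6/K


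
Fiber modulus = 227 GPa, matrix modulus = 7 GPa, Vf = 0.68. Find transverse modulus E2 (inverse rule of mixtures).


1/E2 = Vf/Ef + (1-Vf)/Em = 0.68/227 + 0.32/7
E2 = 20.53 GPa

20.53 GPa


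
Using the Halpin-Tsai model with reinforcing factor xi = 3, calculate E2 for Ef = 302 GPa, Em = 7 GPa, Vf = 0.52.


eta = (Ef/Em - 1)/(Ef/Em + xi) = (43.1429 - 1)/(43.1429 + 3) = 0.9133
E2 = Em*(1+xi*eta*Vf)/(1-eta*Vf) = 32.33 GPa

32.33 GPa


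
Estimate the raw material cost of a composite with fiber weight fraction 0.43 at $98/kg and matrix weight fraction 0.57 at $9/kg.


Cost = cost_f*Wf + cost_m*Wm = 98*0.43 + 9*0.57 = $47.27/kg

$47.27/kg


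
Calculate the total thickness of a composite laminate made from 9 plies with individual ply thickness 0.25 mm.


h = n * t_ply = 9 * 0.25 = 2.25 mm

2.25 mm


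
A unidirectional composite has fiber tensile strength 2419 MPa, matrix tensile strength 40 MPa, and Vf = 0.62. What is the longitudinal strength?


sigma_1 = sigma_f*Vf + sigma_m*(1-Vf) = 2419*0.62 + 40*0.38 = 1515.0 MPa

1515.0 MPa


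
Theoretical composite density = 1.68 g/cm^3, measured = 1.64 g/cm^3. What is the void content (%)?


Void% = (rho_theo - rho_actual)/rho_theo * 100 = (1.68 - 1.64)/1.68 * 100 = 2.38%

2.38%


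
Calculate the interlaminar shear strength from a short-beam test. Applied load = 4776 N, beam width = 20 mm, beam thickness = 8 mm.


ILSS = 3F/(4bh) = 3*4776/(4*20*8) = 22.39 MPa

22.39 MPa


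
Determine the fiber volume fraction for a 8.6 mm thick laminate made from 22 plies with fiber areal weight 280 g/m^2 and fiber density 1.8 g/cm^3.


Vf = n * FAW / (rho_f * h * 1000) = 22 * 280 / (1.8 * 8.6 * 1000) = 0.3979

0.3979


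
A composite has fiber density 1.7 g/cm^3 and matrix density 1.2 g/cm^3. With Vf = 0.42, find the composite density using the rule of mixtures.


rho_c = rho_f*Vf + rho_m*(1-Vf) = 1.7*0.42 + 1.2*0.58 = 1.41 g/cm^3

1.41 g/cm^3


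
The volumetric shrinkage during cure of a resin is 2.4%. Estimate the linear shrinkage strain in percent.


Linear shrinkage ≈ vol_shrink/3 = 2.4/3 = 0.8%

0.8%


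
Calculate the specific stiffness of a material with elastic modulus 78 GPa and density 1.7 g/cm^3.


Specific stiffness = E/rho = 78/1.7 = 45.9 GPa/(g/cm^3)

45.9 GPa/(g/cm^3)


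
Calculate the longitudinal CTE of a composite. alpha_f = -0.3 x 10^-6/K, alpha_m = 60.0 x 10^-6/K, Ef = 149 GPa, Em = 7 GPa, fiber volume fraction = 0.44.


E1 = Ef*Vf + Em*(1-Vf) = 69.48
alpha_1 = (alpha_f*Ef*Vf + alpha_m*Em*(1-Vf))/E1 = 3.1 x 10^-6/K

3.1 x 10^-6/K


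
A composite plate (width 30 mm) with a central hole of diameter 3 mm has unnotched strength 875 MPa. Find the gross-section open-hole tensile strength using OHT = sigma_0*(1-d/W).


OHT = sigma_0*(1-d/W) = 875*(1-3/30) = 787.5 MPa

787.5 MPa


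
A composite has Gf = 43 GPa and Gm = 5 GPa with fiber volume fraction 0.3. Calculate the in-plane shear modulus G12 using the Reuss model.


1/G12 = Vf/Gf + (1-Vf)/Gm = 0.3/43 + 0.7/5
G12 = 6.8 GPa

6.8 GPa


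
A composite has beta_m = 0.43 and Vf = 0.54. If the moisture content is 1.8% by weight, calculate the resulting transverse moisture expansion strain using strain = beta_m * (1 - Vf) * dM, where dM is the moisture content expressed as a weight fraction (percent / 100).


dM = 1.8/100 = 0.018
strain = beta_m * (1-Vf) * dM = 0.43 * 0.46 * 0.018 = 0.0035604

0.0035604


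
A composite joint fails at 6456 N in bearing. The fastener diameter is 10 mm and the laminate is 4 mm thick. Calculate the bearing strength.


sigma_br = F/(d*h) = 6456/(10*4) = 161.4 MPa

161.4 MPa


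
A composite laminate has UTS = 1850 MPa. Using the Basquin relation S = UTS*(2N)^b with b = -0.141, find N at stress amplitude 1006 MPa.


N = 0.5 * (S/UTS)^(1/b) = 0.5 * (1006/1850)^(1/-0.141) = 37.6166 cycles

37.6166 cycles


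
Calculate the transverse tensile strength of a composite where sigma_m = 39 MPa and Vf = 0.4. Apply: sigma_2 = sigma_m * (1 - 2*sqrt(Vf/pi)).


factor = 1 - 2*sqrt(0.4/pi) = 0.2864
sigma_2 = 39 * 0.2864 = 11.17 MPa

11.17 MPa


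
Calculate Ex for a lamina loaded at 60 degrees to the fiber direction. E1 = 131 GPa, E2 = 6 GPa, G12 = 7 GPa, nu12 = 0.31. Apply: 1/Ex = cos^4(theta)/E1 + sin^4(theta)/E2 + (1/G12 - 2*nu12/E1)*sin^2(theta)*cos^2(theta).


cos^4(60) = 0.0625, sin^4(60) = 0.5625, sin^2(60)*cos^2(60) = 0.1875
1/G12 - 2*nu12/E1 = 1/7 - 2*0.31/131 = 0.138124 GPa^-1
1/Ex = 0.0625/131 + 0.5625/6 + 0.138124*0.1875 = 0.1201254 GPa^-1
Ex = 8.32 GPa

8.32 GPa


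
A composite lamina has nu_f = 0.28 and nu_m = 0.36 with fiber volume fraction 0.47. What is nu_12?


nu_12 = nu_f*Vf + nu_m*(1-Vf) = 0.28*0.47 + 0.36*0.53 = 0.3224

0.3224


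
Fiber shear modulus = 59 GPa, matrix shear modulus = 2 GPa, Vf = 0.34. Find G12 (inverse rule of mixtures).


1/G12 = Vf/Gf + (1-Vf)/Gm = 0.34/59 + 0.66/2
G12 = 2.98 GPa

2.98 GPa


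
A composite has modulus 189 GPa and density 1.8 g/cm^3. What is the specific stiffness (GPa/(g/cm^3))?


Specific stiffness = E/rho = 189/1.8 = 105.0 GPa/(g/cm^3)

105.0 GPa/(g/cm^3)


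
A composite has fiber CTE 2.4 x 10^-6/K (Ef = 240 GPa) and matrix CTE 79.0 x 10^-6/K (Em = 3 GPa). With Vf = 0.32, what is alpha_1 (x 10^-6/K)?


E1 = Ef*Vf + Em*(1-Vf) = 78.84
alpha_1 = (alpha_f*Ef*Vf + alpha_m*Em*(1-Vf))/E1 = 4.38 x 10^-6/K

4.38 x 10^-6/K


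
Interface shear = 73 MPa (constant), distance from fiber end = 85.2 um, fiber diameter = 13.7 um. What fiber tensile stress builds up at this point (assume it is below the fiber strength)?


Force balance: sigma_f * (pi*d^2/4) = tau * (pi*d) * x  ->  sigma_f = 4 * tau * x / d
sigma_f = 4 * 73 * 85.2 / 13.7 = 1815.9 MPa

1815.9 MPa


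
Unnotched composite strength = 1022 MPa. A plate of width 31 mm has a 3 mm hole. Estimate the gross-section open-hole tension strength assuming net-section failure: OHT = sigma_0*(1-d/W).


OHT = sigma_0*(1-d/W) = 1022*(1-3/31) = 923.1 MPa

923.1 MPa


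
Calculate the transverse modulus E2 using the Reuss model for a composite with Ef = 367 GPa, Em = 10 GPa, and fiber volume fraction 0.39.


1/E2 = Vf/Ef + (1-Vf)/Em = 0.39/367 + 0.61/10
E2 = 16.11 GPa

16.11 GPa


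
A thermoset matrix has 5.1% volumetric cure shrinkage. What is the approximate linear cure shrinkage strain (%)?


Linear shrinkage ≈ vol_shrink/3 = 5.1/3 = 1.7%

1.7%


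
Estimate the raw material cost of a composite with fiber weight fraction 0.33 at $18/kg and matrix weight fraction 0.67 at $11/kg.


Cost = cost_f*Wf + cost_m*Wm = 18*0.33 + 11*0.67 = $13.31/kg

$13.31/kg


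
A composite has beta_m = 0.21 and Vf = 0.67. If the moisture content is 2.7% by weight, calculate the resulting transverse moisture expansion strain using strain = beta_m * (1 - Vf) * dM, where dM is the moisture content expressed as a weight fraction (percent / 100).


dM = 2.7/100 = 0.027
strain = beta_m * (1-Vf) * dM = 0.21 * 0.33 * 0.027 = 0.0018711

0.0018711


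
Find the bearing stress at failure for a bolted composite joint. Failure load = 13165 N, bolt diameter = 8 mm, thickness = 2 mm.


sigma_br = F/(d*h) = 13165/(8*2) = 822.8 MPa

822.8 MPa


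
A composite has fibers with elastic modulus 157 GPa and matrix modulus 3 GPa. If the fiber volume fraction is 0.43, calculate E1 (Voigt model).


E1 = Ef*Vf + Em*(1-Vf) = 157*0.43 + 3*0.57 = 69.22 GPa

69.22 GPa


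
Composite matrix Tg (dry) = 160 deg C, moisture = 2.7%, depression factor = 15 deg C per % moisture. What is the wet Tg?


Tg_wet = Tg_dry - k*moisture = 160 - 15*2.7 = 119.5 deg C

119.5 deg C


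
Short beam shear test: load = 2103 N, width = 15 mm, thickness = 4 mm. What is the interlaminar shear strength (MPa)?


ILSS = 3F/(4bh) = 3*2103/(4*15*4) = 26.29 MPa

26.29 MPa


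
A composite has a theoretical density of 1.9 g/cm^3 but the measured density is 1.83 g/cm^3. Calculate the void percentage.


Void% = (rho_theo - rho_actual)/rho_theo * 100 = (1.9 - 1.83)/1.9 * 100 = 3.68%

3.68%


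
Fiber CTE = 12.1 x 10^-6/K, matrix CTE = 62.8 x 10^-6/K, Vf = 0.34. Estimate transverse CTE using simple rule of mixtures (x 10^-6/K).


alpha_2 = alpha_f*Vf + alpha_m*(1-Vf) = 12.1*0.34 + 62.8*0.66 = 45.6 x 10^-6/K

45.6 x 10^-6/K


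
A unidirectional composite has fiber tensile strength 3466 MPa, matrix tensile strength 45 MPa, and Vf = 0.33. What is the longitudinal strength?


sigma_1 = sigma_f*Vf + sigma_m*(1-Vf) = 3466*0.33 + 45*0.67 = 1173.9 MPa

1173.9 MPa


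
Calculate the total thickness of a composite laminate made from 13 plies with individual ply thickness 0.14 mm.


h = n * t_ply = 13 * 0.14 = 1.82 mm

1.82 mm


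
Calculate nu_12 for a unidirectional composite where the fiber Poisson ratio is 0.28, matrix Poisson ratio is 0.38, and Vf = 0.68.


nu_12 = nu_f*Vf + nu_m*(1-Vf) = 0.28*0.68 + 0.38*0.32 = 0.312

0.312


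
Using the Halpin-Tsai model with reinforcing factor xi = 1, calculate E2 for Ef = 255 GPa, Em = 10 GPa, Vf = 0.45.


eta = (Ef/Em - 1)/(Ef/Em + xi) = (25.5 - 1)/(25.5 + 1) = 0.9245
E2 = Em*(1+xi*eta*Vf)/(1-eta*Vf) = 24.25 GPa

24.25 GPa


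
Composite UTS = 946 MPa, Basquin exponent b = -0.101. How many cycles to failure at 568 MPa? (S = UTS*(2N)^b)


N = 0.5 * (S/UTS)^(1/b) = 0.5 * (568/946)^(1/-0.101) = 78.0662 cycles

78.0662 cycles


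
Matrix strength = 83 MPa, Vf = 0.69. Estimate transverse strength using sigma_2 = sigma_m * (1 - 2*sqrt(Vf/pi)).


factor = 1 - 2*sqrt(0.69/pi) = 0.0627
sigma_2 = 83 * 0.0627 = 5.2 MPa

5.2 MPa


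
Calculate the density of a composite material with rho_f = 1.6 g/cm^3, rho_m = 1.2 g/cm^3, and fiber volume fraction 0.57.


rho_c = rho_f*Vf + rho_m*(1-Vf) = 1.6*0.57 + 1.2*0.43 = 1.428 g/cm^3

1.428 g/cm^3


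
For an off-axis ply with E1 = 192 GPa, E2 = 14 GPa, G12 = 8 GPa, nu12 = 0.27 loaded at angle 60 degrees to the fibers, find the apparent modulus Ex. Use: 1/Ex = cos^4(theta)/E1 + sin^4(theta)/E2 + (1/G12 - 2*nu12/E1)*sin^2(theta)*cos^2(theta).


cos^4(60) = 0.0625, sin^4(60) = 0.5625, sin^2(60)*cos^2(60) = 0.1875
1/G12 - 2*nu12/E1 = 1/8 - 2*0.27/192 = 0.122188 GPa^-1
1/Ex = 0.0625/192 + 0.5625/14 + 0.122188*0.1875 = 0.0634142 GPa^-1
Ex = 15.77 GPa

15.77 GPa


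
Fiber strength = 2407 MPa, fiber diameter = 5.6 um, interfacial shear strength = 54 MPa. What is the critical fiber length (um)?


Lc = sigma_f * d / (2 * tau_i) = 2407 * 5.6 / (2 * 54) = 124.8 um

124.8 um


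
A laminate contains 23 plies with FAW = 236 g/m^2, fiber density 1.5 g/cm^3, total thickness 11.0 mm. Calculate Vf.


Vf = n * FAW / (rho_f * h * 1000) = 23 * 236 / (1.5 * 11.0 * 1000) = 0.329

0.329


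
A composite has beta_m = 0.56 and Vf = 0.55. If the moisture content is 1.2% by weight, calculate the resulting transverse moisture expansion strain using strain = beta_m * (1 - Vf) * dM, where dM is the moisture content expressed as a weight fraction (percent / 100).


dM = 1.2/100 = 0.012
strain = beta_m * (1-Vf) * dM = 0.56 * 0.45 * 0.012 = 0.003024

0.003024


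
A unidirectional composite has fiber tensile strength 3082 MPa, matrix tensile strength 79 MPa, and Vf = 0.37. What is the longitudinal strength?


sigma_1 = sigma_f*Vf + sigma_m*(1-Vf) = 3082*0.37 + 79*0.63 = 1190.1 MPa

1190.1 MPa


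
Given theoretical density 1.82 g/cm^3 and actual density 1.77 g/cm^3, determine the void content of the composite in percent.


Void% = (rho_theo - rho_actual)/rho_theo * 100 = (1.82 - 1.77)/1.82 * 100 = 2.75%

2.75%


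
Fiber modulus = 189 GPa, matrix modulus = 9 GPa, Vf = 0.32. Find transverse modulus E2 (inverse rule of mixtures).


1/E2 = Vf/Ef + (1-Vf)/Em = 0.32/189 + 0.68/9
E2 = 12.95 GPa

12.95 GPa


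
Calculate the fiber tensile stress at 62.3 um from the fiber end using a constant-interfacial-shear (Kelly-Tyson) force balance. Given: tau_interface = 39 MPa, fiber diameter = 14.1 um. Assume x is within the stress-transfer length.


Force balance: sigma_f * (pi*d^2/4) = tau * (pi*d) * x  ->  sigma_f = 4 * tau * x / d
sigma_f = 4 * 39 * 62.3 / 14.1 = 689.3 MPa

689.3 MPa


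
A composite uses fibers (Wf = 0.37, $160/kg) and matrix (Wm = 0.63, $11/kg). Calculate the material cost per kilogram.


Cost = cost_f*Wf + cost_m*Wm = 160*0.37 + 11*0.63 = $66.13/kg

$66.13/kg


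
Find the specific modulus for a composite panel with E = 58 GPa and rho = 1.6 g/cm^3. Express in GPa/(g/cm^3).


Specific stiffness = E/rho = 58/1.6 = 36.3 GPa/(g/cm^3)

36.3 GPa/(g/cm^3)


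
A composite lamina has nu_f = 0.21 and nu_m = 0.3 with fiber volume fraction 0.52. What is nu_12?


nu_12 = nu_f*Vf + nu_m*(1-Vf) = 0.21*0.52 + 0.3*0.48 = 0.2532

0.2532


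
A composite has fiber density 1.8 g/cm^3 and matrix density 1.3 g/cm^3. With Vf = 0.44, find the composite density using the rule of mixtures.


rho_c = rho_f*Vf + rho_m*(1-Vf) = 1.8*0.44 + 1.3*0.56 = 1.52 g/cm^3

1.52 g/cm^3


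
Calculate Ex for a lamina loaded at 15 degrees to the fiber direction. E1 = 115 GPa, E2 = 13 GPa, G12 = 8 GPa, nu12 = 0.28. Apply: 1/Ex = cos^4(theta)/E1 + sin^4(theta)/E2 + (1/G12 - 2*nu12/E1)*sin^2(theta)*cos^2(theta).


cos^4(15) = 0.870513, sin^4(15) = 0.004487, sin^2(15)*cos^2(15) = 0.0625
1/G12 - 2*nu12/E1 = 1/8 - 2*0.28/115 = 0.12013 GPa^-1
1/Ex = 0.870513/115 + 0.004487/13 + 0.12013*0.0625 = 0.015423 GPa^-1
Ex = 64.84 GPa

64.84 GPa


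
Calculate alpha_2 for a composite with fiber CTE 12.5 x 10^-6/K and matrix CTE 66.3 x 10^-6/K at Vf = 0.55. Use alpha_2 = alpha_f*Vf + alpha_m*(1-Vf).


alpha_2 = alpha_f*Vf + alpha_m*(1-Vf) = 12.5*0.55 + 66.3*0.45 = 36.7 x 10^-6/K

36.7 x 10^-6/K


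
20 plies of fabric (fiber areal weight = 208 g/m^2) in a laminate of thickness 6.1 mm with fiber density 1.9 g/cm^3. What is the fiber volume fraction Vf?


Vf = n * FAW / (rho_f * h * 1000) = 20 * 208 / (1.9 * 6.1 * 1000) = 0.3589

0.3589


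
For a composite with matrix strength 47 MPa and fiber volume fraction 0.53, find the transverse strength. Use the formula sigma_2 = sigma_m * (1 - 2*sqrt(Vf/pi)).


factor = 1 - 2*sqrt(0.53/pi) = 0.1785
sigma_2 = 47 * 0.1785 = 8.39 MPa

8.39 MPa


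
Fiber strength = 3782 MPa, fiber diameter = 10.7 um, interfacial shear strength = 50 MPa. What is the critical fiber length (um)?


Lc = sigma_f * d / (2 * tau_i) = 3782 * 10.7 / (2 * 50) = 404.7 um

404.7 um


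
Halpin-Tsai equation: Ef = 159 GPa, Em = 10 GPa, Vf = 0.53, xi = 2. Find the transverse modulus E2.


eta = (Ef/Em - 1)/(Ef/Em + xi) = (15.9 - 1)/(15.9 + 2) = 0.8324
E2 = Em*(1+xi*eta*Vf)/(1-eta*Vf) = 33.68 GPa

33.68 GPa


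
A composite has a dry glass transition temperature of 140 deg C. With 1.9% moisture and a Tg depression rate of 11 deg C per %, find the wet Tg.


Tg_wet = Tg_dry - k*moisture = 140 - 11*1.9 = 119.1 deg C

119.1 deg C


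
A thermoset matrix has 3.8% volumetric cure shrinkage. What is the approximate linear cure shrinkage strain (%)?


Linear shrinkage ≈ vol_shrink/3 = 3.8/3 = 1.267%

1.267%


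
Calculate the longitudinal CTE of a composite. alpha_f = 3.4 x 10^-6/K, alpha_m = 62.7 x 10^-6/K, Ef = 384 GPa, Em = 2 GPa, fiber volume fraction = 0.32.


E1 = Ef*Vf + Em*(1-Vf) = 124.24
alpha_1 = (alpha_f*Ef*Vf + alpha_m*Em*(1-Vf))/E1 = 4.05 x 10^-6/K

4.05 x 10^-6/K


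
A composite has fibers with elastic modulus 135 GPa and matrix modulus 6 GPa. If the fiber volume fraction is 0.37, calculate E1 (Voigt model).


E1 = Ef*Vf + Em*(1-Vf) = 135*0.37 + 6*0.63 = 53.73 GPa

53.73 GPa


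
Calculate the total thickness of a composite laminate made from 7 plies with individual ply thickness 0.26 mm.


h = n * t_ply = 7 * 0.26 = 1.82 mm

1.82 mm


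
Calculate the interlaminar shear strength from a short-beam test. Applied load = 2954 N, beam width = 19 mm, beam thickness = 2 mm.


ILSS = 3F/(4bh) = 3*2954/(4*19*2) = 58.3 MPa

58.3 MPa


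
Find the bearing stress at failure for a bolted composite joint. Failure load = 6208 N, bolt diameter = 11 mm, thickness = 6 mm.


sigma_br = F/(d*h) = 6208/(11*6) = 94.1 MPa

94.1 MPa


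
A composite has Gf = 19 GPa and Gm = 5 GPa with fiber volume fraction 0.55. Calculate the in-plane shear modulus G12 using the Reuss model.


1/G12 = Vf/Gf + (1-Vf)/Gm = 0.55/19 + 0.45/5
G12 = 8.41 GPa

8.41 GPa


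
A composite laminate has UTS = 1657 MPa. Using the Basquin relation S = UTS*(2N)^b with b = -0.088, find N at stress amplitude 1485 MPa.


N = 0.5 * (S/UTS)^(1/b) = 0.5 * (1485/1657)^(1/-0.088) = 1.7371 cycles

1.7371 cycles


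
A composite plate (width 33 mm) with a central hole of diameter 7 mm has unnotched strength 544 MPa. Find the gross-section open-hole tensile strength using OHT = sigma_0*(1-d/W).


OHT = sigma_0*(1-d/W) = 544*(1-7/33) = 428.6 MPa

428.6 MPa


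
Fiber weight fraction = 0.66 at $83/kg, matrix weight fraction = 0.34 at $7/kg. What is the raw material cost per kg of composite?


Cost = cost_f*Wf + cost_m*Wm = 83*0.66 + 7*0.34 = $57.16/kg

$57.16/kg


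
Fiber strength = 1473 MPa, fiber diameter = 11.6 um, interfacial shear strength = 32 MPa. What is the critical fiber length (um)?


Lc = sigma_f * d / (2 * tau_i) = 1473 * 11.6 / (2 * 32) = 267.0 um

267.0 um


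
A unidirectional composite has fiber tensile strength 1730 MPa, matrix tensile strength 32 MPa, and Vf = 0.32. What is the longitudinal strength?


sigma_1 = sigma_f*Vf + sigma_m*(1-Vf) = 1730*0.32 + 32*0.68 = 575.4 MPa

575.4 MPa


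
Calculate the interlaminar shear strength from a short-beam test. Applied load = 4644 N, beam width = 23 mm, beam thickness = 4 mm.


ILSS = 3F/(4bh) = 3*4644/(4*23*4) = 37.86 MPa

37.86 MPa


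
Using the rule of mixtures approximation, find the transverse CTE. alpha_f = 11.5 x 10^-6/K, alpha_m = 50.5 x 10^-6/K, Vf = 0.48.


alpha_2 = alpha_f*Vf + alpha_m*(1-Vf) = 11.5*0.48 + 50.5*0.52 = 31.8 x 10^-6/K

31.8 x 10^-6/K


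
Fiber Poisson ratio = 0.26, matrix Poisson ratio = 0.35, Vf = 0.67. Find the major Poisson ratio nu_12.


nu_12 = nu_f*Vf + nu_m*(1-Vf) = 0.26*0.67 + 0.35*0.33 = 0.2897

0.2897


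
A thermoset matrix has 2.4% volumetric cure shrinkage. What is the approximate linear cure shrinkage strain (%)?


Linear shrinkage ≈ vol_shrink/3 = 2.4/3 = 0.8%

0.8%


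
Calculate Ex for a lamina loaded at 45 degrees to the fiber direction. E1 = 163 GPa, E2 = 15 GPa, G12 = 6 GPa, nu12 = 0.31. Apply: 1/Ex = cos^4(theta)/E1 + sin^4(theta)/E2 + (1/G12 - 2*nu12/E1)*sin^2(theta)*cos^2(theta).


cos^4(45) = 0.25, sin^4(45) = 0.25, sin^2(45)*cos^2(45) = 0.25
1/G12 - 2*nu12/E1 = 1/6 - 2*0.31/163 = 0.162863 GPa^-1
1/Ex = 0.25/163 + 0.25/15 + 0.162863*0.25 = 0.0589162 GPa^-1
Ex = 16.97 GPa

16.97 GPa


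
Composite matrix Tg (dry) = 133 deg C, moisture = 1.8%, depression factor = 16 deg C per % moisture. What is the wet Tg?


Tg_wet = Tg_dry - k*moisture = 133 - 16*1.8 = 104.2 deg C

104.2 deg C


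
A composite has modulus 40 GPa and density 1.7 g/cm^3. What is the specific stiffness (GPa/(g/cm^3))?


Specific stiffness = E/rho = 40/1.7 = 23.5 GPa/(g/cm^3)

23.5 GPa/(g/cm^3)


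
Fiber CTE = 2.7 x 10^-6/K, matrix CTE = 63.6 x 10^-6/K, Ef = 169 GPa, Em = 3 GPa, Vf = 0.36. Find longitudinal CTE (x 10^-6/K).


E1 = Ef*Vf + Em*(1-Vf) = 62.76
alpha_1 = (alpha_f*Ef*Vf + alpha_m*Em*(1-Vf))/E1 = 4.56 x 10^-6/K

4.56 x 10^-6/K


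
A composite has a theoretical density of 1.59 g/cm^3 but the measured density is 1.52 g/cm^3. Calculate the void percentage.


Void% = (rho_theo - rho_actual)/rho_theo * 100 = (1.59 - 1.52)/1.59 * 100 = 4.4%

4.4%


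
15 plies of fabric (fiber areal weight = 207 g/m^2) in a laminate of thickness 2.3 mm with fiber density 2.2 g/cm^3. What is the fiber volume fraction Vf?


Vf = n * FAW / (rho_f * h * 1000) = 15 * 207 / (2.2 * 2.3 * 1000) = 0.6136

0.6136


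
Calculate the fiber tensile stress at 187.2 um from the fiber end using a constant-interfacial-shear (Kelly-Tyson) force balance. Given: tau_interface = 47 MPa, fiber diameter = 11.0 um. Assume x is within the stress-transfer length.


Force balance: sigma_f * (pi*d^2/4) = tau * (pi*d) * x  ->  sigma_f = 4 * tau * x / d
sigma_f = 4 * 47 * 187.2 / 11.0 = 3199.4 MPa

3199.4 MPa


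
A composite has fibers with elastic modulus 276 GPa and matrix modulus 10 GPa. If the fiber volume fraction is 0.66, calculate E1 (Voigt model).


E1 = Ef*Vf + Em*(1-Vf) = 276*0.66 + 10*0.34 = 185.56 GPa

185.56 GPa


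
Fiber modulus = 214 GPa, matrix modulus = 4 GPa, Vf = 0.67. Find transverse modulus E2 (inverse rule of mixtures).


1/E2 = Vf/Ef + (1-Vf)/Em = 0.67/214 + 0.33/4
E2 = 11.68 GPa

11.68 GPa


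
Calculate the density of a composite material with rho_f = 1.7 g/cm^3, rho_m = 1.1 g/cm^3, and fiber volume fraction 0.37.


rho_c = rho_f*Vf + rho_m*(1-Vf) = 1.7*0.37 + 1.1*0.63 = 1.322 g/cm^3

1.322 g/cm^3


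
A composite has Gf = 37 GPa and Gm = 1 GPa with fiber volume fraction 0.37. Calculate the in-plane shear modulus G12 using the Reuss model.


1/G12 = Vf/Gf + (1-Vf)/Gm = 0.37/37 + 0.63/1
G12 = 1.56 GPa

1.56 GPa


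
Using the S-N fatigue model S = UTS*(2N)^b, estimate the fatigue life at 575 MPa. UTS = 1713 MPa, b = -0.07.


N = 0.5 * (S/UTS)^(1/b) = 0.5 * (575/1713)^(1/-0.07) = 2.9626e+06 cycles

2.9626e+06 cycles


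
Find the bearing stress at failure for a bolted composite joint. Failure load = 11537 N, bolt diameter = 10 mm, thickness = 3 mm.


sigma_br = F/(d*h) = 11537/(10*3) = 384.6 MPa

384.6 MPa


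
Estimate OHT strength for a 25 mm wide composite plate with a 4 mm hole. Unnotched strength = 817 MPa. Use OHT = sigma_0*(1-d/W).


OHT = sigma_0*(1-d/W) = 817*(1-4/25) = 686.3 MPa

686.3 MPa


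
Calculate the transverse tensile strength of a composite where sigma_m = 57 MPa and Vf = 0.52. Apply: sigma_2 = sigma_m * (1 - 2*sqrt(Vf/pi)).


factor = 1 - 2*sqrt(0.52/pi) = 0.1863
sigma_2 = 57 * 0.1863 = 10.62 MPa

10.62 MPa


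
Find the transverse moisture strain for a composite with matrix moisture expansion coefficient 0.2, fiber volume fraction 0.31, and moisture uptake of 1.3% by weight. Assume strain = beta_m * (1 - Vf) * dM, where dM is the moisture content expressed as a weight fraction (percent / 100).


dM = 1.3/100 = 0.013
strain = beta_m * (1-Vf) * dM = 0.2 * 0.69 * 0.013 = 0.001794

0.001794


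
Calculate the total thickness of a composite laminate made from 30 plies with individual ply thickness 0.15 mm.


h = n * t_ply = 30 * 0.15 = 4.5 mm

4.5 mm


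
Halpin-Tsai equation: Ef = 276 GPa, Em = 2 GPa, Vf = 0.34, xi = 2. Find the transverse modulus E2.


eta = (Ef/Em - 1)/(Ef/Em + xi) = (138.0 - 1)/(138.0 + 2) = 0.9786
E2 = Em*(1+xi*eta*Vf)/(1-eta*Vf) = 4.99 GPa

4.99 GPa


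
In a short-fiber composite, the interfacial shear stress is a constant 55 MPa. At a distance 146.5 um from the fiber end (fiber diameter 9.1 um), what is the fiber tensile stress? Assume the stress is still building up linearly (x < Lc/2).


Force balance: sigma_f * (pi*d^2/4) = tau * (pi*d) * x  ->  sigma_f = 4 * tau * x / d
sigma_f = 4 * 55 * 146.5 / 9.1 = 3541.8 MPa

3541.8 MPa


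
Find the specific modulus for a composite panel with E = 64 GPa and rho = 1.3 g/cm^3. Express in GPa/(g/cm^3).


Specific stiffness = E/rho = 64/1.3 = 49.2 GPa/(g/cm^3)

49.2 GPa/(g/cm^3)


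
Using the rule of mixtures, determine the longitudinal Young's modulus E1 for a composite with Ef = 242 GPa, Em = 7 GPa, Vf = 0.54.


E1 = Ef*Vf + Em*(1-Vf) = 242*0.54 + 7*0.46 = 133.9 GPa

133.9 GPa


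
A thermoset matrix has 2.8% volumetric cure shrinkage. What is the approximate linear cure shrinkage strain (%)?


Linear shrinkage ≈ vol_shrink/3 = 2.8/3 = 0.933%

0.933%


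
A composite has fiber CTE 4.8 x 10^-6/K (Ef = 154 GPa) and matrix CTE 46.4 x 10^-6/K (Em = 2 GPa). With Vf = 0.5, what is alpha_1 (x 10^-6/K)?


E1 = Ef*Vf + Em*(1-Vf) = 78.0
alpha_1 = (alpha_f*Ef*Vf + alpha_m*Em*(1-Vf))/E1 = 5.33 x 10^-6/K

5.33 x 10^-6/K


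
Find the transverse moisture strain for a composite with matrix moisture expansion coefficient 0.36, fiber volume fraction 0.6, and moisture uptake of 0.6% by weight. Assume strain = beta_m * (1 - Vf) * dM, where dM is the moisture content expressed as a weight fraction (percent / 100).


dM = 0.6/100 = 0.006
strain = beta_m * (1-Vf) * dM = 0.36 * 0.4 * 0.006 = 0.000864

0.000864


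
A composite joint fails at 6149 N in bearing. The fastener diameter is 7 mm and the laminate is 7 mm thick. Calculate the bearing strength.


sigma_br = F/(d*h) = 6149/(7*7) = 125.5 MPa

125.5 MPa


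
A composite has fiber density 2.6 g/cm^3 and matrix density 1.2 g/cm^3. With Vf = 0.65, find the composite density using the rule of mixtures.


rho_c = rho_f*Vf + rho_m*(1-Vf) = 2.6*0.65 + 1.2*0.35 = 2.11 g/cm^3

2.11 g/cm^3


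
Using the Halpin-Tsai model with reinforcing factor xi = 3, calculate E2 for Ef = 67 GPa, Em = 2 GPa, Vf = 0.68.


eta = (Ef/Em - 1)/(Ef/Em + xi) = (33.5 - 1)/(33.5 + 3) = 0.8904
E2 = Em*(1+xi*eta*Vf)/(1-eta*Vf) = 14.28 GPa

14.28 GPa


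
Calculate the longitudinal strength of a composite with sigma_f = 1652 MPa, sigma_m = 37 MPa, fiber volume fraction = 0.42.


sigma_1 = sigma_f*Vf + sigma_m*(1-Vf) = 1652*0.42 + 37*0.58 = 715.3 MPa

715.3 MPa


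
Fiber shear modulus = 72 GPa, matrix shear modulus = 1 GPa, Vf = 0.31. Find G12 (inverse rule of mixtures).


1/G12 = Vf/Gf + (1-Vf)/Gm = 0.31/72 + 0.69/1
G12 = 1.44 GPa

1.44 GPa


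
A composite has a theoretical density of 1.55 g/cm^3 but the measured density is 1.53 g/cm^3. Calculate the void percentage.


Void% = (rho_theo - rho_actual)/rho_theo * 100 = (1.55 - 1.53)/1.55 * 100 = 1.29%

1.29%


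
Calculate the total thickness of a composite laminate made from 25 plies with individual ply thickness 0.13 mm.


h = n * t_ply = 25 * 0.13 = 3.25 mm

3.25 mm


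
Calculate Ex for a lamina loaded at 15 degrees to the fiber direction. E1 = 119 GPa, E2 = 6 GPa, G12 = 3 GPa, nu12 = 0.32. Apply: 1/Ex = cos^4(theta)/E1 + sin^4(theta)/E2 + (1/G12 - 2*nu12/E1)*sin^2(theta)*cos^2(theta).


cos^4(15) = 0.870513, sin^4(15) = 0.004487, sin^2(15)*cos^2(15) = 0.0625
1/G12 - 2*nu12/E1 = 1/3 - 2*0.32/119 = 0.327955 GPa^-1
1/Ex = 0.870513/119 + 0.004487/6 + 0.327955*0.0625 = 0.0285603 GPa^-1
Ex = 35.01 GPa

35.01 GPa


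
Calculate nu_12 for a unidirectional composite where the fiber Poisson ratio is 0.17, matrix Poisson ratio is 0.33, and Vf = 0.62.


nu_12 = nu_f*Vf + nu_m*(1-Vf) = 0.17*0.62 + 0.33*0.38 = 0.2308

0.2308


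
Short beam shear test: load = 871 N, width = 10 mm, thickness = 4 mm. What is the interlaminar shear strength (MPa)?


ILSS = 3F/(4bh) = 3*871/(4*10*4) = 16.33 MPa

16.33 MPa


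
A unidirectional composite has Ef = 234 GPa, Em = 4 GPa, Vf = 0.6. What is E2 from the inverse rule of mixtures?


1/E2 = Vf/Ef + (1-Vf)/Em = 0.6/234 + 0.4/4
E2 = 9.75 GPa

9.75 GPa


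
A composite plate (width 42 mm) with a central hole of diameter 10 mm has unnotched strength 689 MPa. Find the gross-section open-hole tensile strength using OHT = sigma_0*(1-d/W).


OHT = sigma_0*(1-d/W) = 689*(1-10/42) = 525.0 MPa

525.0 MPa


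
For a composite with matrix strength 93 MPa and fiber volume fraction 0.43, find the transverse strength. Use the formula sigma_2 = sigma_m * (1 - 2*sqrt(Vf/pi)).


factor = 1 - 2*sqrt(0.43/pi) = 0.2601
sigma_2 = 93 * 0.2601 = 24.19 MPa

24.19 MPa


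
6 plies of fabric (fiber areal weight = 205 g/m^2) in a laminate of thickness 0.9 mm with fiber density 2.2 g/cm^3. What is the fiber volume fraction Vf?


Vf = n * FAW / (rho_f * h * 1000) = 6 * 205 / (2.2 * 0.9 * 1000) = 0.6212

0.6212


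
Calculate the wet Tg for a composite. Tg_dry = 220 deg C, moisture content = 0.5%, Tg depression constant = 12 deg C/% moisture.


Tg_wet = Tg_dry - k*moisture = 220 - 12*0.5 = 214.0 deg C

214.0 deg C


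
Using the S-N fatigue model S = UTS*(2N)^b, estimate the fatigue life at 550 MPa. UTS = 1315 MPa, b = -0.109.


N = 0.5 * (S/UTS)^(1/b) = 0.5 * (550/1315)^(1/-0.109) = 1486.0233 cycles

1486.0233 cycles


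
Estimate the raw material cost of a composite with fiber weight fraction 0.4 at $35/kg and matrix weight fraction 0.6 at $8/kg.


Cost = cost_f*Wf + cost_m*Wm = 35*0.4 + 8*0.6 = $18.8/kg

$18.8/kg


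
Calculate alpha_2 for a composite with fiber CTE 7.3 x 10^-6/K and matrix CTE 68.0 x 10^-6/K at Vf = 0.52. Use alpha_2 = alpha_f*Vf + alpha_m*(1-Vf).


alpha_2 = alpha_f*Vf + alpha_m*(1-Vf) = 7.3*0.52 + 68.0*0.48 = 36.4 x 10^-6/K

36.4 x 10^-6/K


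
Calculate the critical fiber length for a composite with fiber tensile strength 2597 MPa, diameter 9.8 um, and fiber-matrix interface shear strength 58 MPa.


Lc = sigma_f * d / (2 * tau_i) = 2597 * 9.8 / (2 * 58) = 219.4 um

219.4 um


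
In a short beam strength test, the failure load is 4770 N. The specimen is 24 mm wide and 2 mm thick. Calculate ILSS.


ILSS = 3F/(4bh) = 3*4770/(4*24*2) = 74.53 MPa

74.53 MPa


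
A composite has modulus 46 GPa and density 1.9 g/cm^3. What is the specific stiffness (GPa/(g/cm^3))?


Specific stiffness = E/rho = 46/1.9 = 24.2 GPa/(g/cm^3)

24.2 GPa/(g/cm^3)


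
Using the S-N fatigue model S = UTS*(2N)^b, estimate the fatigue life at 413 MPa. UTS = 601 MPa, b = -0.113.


N = 0.5 * (S/UTS)^(1/b) = 0.5 * (413/601)^(1/-0.113) = 13.8286 cycles

13.8286 cycles


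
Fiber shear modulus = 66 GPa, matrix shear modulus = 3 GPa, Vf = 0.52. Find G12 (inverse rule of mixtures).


1/G12 = Vf/Gf + (1-Vf)/Gm = 0.52/66 + 0.48/3
G12 = 5.96 GPa

5.96 GPa


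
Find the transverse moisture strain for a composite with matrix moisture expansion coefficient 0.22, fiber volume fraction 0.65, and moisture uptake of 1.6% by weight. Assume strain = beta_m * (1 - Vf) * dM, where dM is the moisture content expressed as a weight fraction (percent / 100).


dM = 1.6/100 = 0.016
strain = beta_m * (1-Vf) * dM = 0.22 * 0.35 * 0.016 = 0.001232

0.001232


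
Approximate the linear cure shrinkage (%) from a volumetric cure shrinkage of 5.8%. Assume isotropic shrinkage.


Linear shrinkage ≈ vol_shrink/3 = 5.8/3 = 1.933%

1.933%


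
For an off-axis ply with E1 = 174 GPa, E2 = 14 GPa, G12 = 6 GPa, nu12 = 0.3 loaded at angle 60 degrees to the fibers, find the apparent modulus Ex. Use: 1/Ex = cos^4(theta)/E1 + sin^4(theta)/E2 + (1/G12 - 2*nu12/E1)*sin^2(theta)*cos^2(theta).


cos^4(60) = 0.0625, sin^4(60) = 0.5625, sin^2(60)*cos^2(60) = 0.1875
1/G12 - 2*nu12/E1 = 1/6 - 2*0.3/174 = 0.163218 GPa^-1
1/Ex = 0.0625/174 + 0.5625/14 + 0.163218*0.1875 = 0.0711412 GPa^-1
Ex = 14.06 GPa

14.06 GPa


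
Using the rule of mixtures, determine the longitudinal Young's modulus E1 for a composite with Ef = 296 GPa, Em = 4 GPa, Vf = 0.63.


E1 = Ef*Vf + Em*(1-Vf) = 296*0.63 + 4*0.37 = 187.96 GPa

187.96 GPa


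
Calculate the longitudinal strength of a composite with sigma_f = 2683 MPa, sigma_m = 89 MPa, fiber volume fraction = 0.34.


sigma_1 = sigma_f*Vf + sigma_m*(1-Vf) = 2683*0.34 + 89*0.66 = 971.0 MPa

971.0 MPa


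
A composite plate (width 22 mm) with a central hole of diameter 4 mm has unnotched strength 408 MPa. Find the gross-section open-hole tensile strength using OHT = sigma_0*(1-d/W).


OHT = sigma_0*(1-d/W) = 408*(1-4/22) = 333.8 MPa

333.8 MPa


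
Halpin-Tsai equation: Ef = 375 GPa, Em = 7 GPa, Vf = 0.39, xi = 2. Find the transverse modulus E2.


eta = (Ef/Em - 1)/(Ef/Em + xi) = (53.5714 - 1)/(53.5714 + 2) = 0.946
E2 = Em*(1+xi*eta*Vf)/(1-eta*Vf) = 19.28 GPa

19.28 GPa


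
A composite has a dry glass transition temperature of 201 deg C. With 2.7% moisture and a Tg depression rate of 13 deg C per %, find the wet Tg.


Tg_wet = Tg_dry - k*moisture = 201 - 13*2.7 = 165.9 deg C

165.9 deg C


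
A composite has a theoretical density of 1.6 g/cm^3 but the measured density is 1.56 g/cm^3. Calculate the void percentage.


Void% = (rho_theo - rho_actual)/rho_theo * 100 = (1.6 - 1.56)/1.6 * 100 = 2.5%

2.5%


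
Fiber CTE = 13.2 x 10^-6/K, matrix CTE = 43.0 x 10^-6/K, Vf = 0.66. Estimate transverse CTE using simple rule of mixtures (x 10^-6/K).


alpha_2 = alpha_f*Vf + alpha_m*(1-Vf) = 13.2*0.66 + 43.0*0.34 = 23.3 x 10^-6/K

23.3 x 10^-6/K


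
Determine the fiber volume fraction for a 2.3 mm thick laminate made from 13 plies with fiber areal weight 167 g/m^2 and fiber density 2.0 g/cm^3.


Vf = n * FAW / (rho_f * h * 1000) = 13 * 167 / (2.0 * 2.3 * 1000) = 0.472

0.472


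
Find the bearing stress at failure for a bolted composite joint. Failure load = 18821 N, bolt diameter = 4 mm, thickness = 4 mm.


sigma_br = F/(d*h) = 18821/(4*4) = 1176.3 MPa

1176.3 MPa


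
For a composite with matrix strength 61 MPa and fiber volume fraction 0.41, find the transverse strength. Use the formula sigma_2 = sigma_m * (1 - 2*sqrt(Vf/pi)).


factor = 1 - 2*sqrt(0.41/pi) = 0.2775
sigma_2 = 61 * 0.2775 = 16.93 MPa

16.93 MPa


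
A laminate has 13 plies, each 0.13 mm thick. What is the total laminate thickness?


h = n * t_ply = 13 * 0.13 = 1.69 mm

1.69 mm


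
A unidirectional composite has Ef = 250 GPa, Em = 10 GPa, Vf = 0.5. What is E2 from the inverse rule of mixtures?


1/E2 = Vf/Ef + (1-Vf)/Em = 0.5/250 + 0.5/10
E2 = 19.23 GPa

19.23 GPa


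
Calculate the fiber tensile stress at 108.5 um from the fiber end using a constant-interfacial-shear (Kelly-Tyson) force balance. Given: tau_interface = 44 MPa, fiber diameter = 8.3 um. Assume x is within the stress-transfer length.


Force balance: sigma_f * (pi*d^2/4) = tau * (pi*d) * x  ->  sigma_f = 4 * tau * x / d
sigma_f = 4 * 44 * 108.5 / 8.3 = 2300.7 MPa

2300.7 MPa


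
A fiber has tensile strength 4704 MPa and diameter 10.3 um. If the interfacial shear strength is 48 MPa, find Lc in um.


Lc = sigma_f * d / (2 * tau_i) = 4704 * 10.3 / (2 * 48) = 504.7 um

504.7 um


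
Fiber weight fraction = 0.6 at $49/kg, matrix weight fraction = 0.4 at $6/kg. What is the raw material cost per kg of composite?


Cost = cost_f*Wf + cost_m*Wm = 49*0.6 + 6*0.4 = $31.8/kg

$31.8/kg


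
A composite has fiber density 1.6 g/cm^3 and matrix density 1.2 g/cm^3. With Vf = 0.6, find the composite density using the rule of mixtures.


rho_c = rho_f*Vf + rho_m*(1-Vf) = 1.6*0.6 + 1.2*0.4 = 1.44 g/cm^3

1.44 g/cm^3


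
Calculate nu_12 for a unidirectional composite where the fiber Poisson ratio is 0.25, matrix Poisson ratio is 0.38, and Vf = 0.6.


nu_12 = nu_f*Vf + nu_m*(1-Vf) = 0.25*0.6 + 0.38*0.4 = 0.302

0.302


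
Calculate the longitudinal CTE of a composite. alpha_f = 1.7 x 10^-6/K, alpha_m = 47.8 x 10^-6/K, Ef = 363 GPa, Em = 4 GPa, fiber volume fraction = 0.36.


E1 = Ef*Vf + Em*(1-Vf) = 133.24
alpha_1 = (alpha_f*Ef*Vf + alpha_m*Em*(1-Vf))/E1 = 2.59 x 10^-6/K

2.59 x 10^-6/K


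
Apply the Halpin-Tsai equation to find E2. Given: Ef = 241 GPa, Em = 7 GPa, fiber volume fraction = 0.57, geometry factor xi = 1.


eta = (Ef/Em - 1)/(Ef/Em + xi) = (34.4286 - 1)/(34.4286 + 1) = 0.9435
E2 = Em*(1+xi*eta*Vf)/(1-eta*Vf) = 23.29 GPa

23.29 GPa


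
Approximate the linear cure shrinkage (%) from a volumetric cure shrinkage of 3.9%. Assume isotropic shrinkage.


Linear shrinkage ≈ vol_shrink/3 = 3.9/3 = 1.3%

1.3%
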